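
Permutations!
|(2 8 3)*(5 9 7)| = 3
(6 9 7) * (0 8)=[8, 1, 2, 3, 4, 5, 9, 6, 0, 7]=(0 8)(6 9 7)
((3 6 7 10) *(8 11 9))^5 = (3 6 7 10)(8 9 11) = [0, 1, 2, 6, 4, 5, 7, 10, 9, 11, 3, 8]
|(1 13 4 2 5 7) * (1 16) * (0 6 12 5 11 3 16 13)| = |(0 6 12 5 7 13 4 2 11 3 16 1)| = 12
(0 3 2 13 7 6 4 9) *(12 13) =[3, 1, 12, 2, 9, 5, 4, 6, 8, 0, 10, 11, 13, 7] =(0 3 2 12 13 7 6 4 9)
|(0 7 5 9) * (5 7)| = 3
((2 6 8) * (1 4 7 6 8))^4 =(8) =[0, 1, 2, 3, 4, 5, 6, 7, 8]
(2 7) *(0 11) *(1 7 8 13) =(0 11)(1 7 2 8 13) =[11, 7, 8, 3, 4, 5, 6, 2, 13, 9, 10, 0, 12, 1]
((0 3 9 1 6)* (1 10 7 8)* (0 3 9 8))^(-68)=[0, 1, 2, 3, 4, 5, 6, 7, 8, 9, 10]=(10)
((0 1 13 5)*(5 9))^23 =(0 9 1 5 13) =[9, 5, 2, 3, 4, 13, 6, 7, 8, 1, 10, 11, 12, 0]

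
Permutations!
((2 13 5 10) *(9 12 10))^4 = (2 12 5)(9 13 10) = [0, 1, 12, 3, 4, 2, 6, 7, 8, 13, 9, 11, 5, 10]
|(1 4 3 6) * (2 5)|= |(1 4 3 6)(2 5)|= 4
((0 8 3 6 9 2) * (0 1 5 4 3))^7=(9)(0 8)=[8, 1, 2, 3, 4, 5, 6, 7, 0, 9]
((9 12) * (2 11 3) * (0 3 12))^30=(12)=[0, 1, 2, 3, 4, 5, 6, 7, 8, 9, 10, 11, 12]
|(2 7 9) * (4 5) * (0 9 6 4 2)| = |(0 9)(2 7 6 4 5)| = 10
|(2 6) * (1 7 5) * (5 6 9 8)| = |(1 7 6 2 9 8 5)| = 7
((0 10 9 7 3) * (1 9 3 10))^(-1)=(0 3 10 7 9 1)=[3, 0, 2, 10, 4, 5, 6, 9, 8, 1, 7]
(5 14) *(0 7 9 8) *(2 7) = [2, 1, 7, 3, 4, 14, 6, 9, 0, 8, 10, 11, 12, 13, 5] = (0 2 7 9 8)(5 14)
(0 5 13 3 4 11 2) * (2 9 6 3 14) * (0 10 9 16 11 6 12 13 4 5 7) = (0 7)(2 10 9 12 13 14)(3 5 4 6)(11 16) = [7, 1, 10, 5, 6, 4, 3, 0, 8, 12, 9, 16, 13, 14, 2, 15, 11]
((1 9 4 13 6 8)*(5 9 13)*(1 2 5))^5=[0, 5, 13, 3, 2, 6, 4, 7, 1, 8, 10, 11, 12, 9]=(1 5 6 4 2 13 9 8)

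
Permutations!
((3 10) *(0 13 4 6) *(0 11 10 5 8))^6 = (0 3 6)(4 8 10)(5 11 13) = [3, 1, 2, 6, 8, 11, 0, 7, 10, 9, 4, 13, 12, 5]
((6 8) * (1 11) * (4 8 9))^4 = (11) = [0, 1, 2, 3, 4, 5, 6, 7, 8, 9, 10, 11]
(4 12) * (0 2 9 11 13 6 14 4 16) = (0 2 9 11 13 6 14 4 12 16) = [2, 1, 9, 3, 12, 5, 14, 7, 8, 11, 10, 13, 16, 6, 4, 15, 0]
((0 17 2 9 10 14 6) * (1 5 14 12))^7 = [5, 9, 6, 3, 4, 10, 1, 7, 8, 0, 17, 11, 2, 13, 12, 15, 16, 14] = (0 5 10 17 14 12 2 6 1 9)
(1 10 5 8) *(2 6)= (1 10 5 8)(2 6)= [0, 10, 6, 3, 4, 8, 2, 7, 1, 9, 5]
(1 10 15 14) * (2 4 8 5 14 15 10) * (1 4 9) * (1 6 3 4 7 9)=[0, 2, 1, 4, 8, 14, 3, 9, 5, 6, 10, 11, 12, 13, 7, 15]=(15)(1 2)(3 4 8 5 14 7 9 6)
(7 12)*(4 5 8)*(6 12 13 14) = (4 5 8)(6 12 7 13 14) = [0, 1, 2, 3, 5, 8, 12, 13, 4, 9, 10, 11, 7, 14, 6]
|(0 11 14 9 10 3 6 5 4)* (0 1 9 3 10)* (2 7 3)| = |(0 11 14 2 7 3 6 5 4 1 9)| = 11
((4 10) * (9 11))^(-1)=(4 10)(9 11)=[0, 1, 2, 3, 10, 5, 6, 7, 8, 11, 4, 9]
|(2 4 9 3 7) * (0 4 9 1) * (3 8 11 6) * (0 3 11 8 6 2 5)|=12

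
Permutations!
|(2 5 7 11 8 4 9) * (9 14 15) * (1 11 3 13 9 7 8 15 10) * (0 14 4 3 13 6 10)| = 12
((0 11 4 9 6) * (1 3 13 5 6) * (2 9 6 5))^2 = (0 4)(1 13 9 3 2)(6 11) = [4, 13, 1, 2, 0, 5, 11, 7, 8, 3, 10, 6, 12, 9]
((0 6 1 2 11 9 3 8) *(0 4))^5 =(0 9 6 3 1 8 2 4 11) =[9, 8, 4, 1, 11, 5, 3, 7, 2, 6, 10, 0]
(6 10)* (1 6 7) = (1 6 10 7) = [0, 6, 2, 3, 4, 5, 10, 1, 8, 9, 7]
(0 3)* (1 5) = [3, 5, 2, 0, 4, 1] = (0 3)(1 5)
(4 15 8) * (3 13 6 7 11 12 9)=(3 13 6 7 11 12 9)(4 15 8)=[0, 1, 2, 13, 15, 5, 7, 11, 4, 3, 10, 12, 9, 6, 14, 8]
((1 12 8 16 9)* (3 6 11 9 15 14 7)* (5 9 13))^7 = (1 3 12 6 8 11 16 13 15 5 14 9 7) = [0, 3, 2, 12, 4, 14, 8, 1, 11, 7, 10, 16, 6, 15, 9, 5, 13]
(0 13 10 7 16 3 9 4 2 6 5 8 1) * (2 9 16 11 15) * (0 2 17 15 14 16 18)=(0 13 10 7 11 14 16 3 18)(1 2 6 5 8)(4 9)(15 17)=[13, 2, 6, 18, 9, 8, 5, 11, 1, 4, 7, 14, 12, 10, 16, 17, 3, 15, 0]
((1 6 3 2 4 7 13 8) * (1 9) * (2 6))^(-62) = (1 2 4 7 13 8 9) = [0, 2, 4, 3, 7, 5, 6, 13, 9, 1, 10, 11, 12, 8]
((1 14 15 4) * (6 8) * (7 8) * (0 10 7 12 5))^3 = (0 8 5 7 12 10 6)(1 4 15 14) = [8, 4, 2, 3, 15, 7, 0, 12, 5, 9, 6, 11, 10, 13, 1, 14]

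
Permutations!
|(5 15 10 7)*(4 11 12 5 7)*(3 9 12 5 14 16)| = |(3 9 12 14 16)(4 11 5 15 10)| = 5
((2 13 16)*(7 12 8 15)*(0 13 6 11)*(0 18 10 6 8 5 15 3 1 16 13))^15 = (5 12 7 15)(6 10 18 11) = [0, 1, 2, 3, 4, 12, 10, 15, 8, 9, 18, 6, 7, 13, 14, 5, 16, 17, 11]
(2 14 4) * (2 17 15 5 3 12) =(2 14 4 17 15 5 3 12) =[0, 1, 14, 12, 17, 3, 6, 7, 8, 9, 10, 11, 2, 13, 4, 5, 16, 15]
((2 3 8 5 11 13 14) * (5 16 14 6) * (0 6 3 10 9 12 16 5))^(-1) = (0 6)(2 14 16 12 9 10)(3 13 11 5 8) = [6, 1, 14, 13, 4, 8, 0, 7, 3, 10, 2, 5, 9, 11, 16, 15, 12]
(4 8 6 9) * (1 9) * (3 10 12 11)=[0, 9, 2, 10, 8, 5, 1, 7, 6, 4, 12, 3, 11]=(1 9 4 8 6)(3 10 12 11)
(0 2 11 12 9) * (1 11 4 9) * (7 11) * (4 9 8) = (0 2 9)(1 7 11 12)(4 8) = [2, 7, 9, 3, 8, 5, 6, 11, 4, 0, 10, 12, 1]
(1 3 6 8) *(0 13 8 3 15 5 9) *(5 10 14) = (0 13 8 1 15 10 14 5 9)(3 6) = [13, 15, 2, 6, 4, 9, 3, 7, 1, 0, 14, 11, 12, 8, 5, 10]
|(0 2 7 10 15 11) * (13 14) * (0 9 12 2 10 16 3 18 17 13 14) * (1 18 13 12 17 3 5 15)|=|(0 10 1 18 3 13)(2 7 16 5 15 11 9 17 12)|=18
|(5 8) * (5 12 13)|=|(5 8 12 13)|=4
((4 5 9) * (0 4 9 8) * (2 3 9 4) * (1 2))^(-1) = [8, 0, 1, 2, 9, 4, 6, 7, 5, 3] = (0 8 5 4 9 3 2 1)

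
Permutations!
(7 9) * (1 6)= (1 6)(7 9)= [0, 6, 2, 3, 4, 5, 1, 9, 8, 7]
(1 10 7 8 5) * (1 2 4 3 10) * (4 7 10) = (10)(2 7 8 5)(3 4) = [0, 1, 7, 4, 3, 2, 6, 8, 5, 9, 10]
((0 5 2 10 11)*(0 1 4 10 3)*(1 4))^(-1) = (0 3 2 5)(4 11 10) = [3, 1, 5, 2, 11, 0, 6, 7, 8, 9, 4, 10]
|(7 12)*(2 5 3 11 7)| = |(2 5 3 11 7 12)| = 6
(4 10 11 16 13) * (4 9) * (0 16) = [16, 1, 2, 3, 10, 5, 6, 7, 8, 4, 11, 0, 12, 9, 14, 15, 13] = (0 16 13 9 4 10 11)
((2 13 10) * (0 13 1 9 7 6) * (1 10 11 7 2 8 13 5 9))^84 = [10, 1, 11, 3, 4, 8, 2, 9, 6, 13, 7, 5, 12, 0] = (0 10 7 9 13)(2 11 5 8 6)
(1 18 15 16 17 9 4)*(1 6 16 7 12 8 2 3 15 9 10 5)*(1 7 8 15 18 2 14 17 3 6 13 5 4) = (1 2 6 16 3 18 9)(4 13 5 7 12 15 8 14 17 10) = [0, 2, 6, 18, 13, 7, 16, 12, 14, 1, 4, 11, 15, 5, 17, 8, 3, 10, 9]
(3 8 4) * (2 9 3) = (2 9 3 8 4) = [0, 1, 9, 8, 2, 5, 6, 7, 4, 3]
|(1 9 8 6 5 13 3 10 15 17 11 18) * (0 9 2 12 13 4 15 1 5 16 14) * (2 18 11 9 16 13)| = 12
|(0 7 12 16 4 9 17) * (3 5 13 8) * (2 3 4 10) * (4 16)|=42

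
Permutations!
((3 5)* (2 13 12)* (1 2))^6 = (1 13)(2 12) = [0, 13, 12, 3, 4, 5, 6, 7, 8, 9, 10, 11, 2, 1]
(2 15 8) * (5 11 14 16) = (2 15 8)(5 11 14 16) = [0, 1, 15, 3, 4, 11, 6, 7, 2, 9, 10, 14, 12, 13, 16, 8, 5]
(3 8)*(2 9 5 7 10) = (2 9 5 7 10)(3 8) = [0, 1, 9, 8, 4, 7, 6, 10, 3, 5, 2]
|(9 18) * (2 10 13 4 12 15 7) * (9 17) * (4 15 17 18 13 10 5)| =|(18)(2 5 4 12 17 9 13 15 7)| =9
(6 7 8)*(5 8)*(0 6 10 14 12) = (0 6 7 5 8 10 14 12) = [6, 1, 2, 3, 4, 8, 7, 5, 10, 9, 14, 11, 0, 13, 12]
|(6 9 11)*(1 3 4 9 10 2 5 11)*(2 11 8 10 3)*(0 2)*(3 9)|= |(0 2 5 8 10 11 6 9 1)(3 4)|= 18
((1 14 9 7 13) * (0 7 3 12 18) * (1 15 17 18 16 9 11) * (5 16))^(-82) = (0 13 17)(1 11 14)(3 16 12 9 5)(7 15 18) = [13, 11, 2, 16, 4, 3, 6, 15, 8, 5, 10, 14, 9, 17, 1, 18, 12, 0, 7]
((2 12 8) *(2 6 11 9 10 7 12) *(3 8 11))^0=[0, 1, 2, 3, 4, 5, 6, 7, 8, 9, 10, 11, 12]=(12)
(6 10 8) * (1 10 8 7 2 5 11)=(1 10 7 2 5 11)(6 8)=[0, 10, 5, 3, 4, 11, 8, 2, 6, 9, 7, 1]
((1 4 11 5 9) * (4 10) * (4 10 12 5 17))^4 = [0, 1, 2, 3, 11, 5, 6, 7, 8, 9, 10, 17, 12, 13, 14, 15, 16, 4] = (4 11 17)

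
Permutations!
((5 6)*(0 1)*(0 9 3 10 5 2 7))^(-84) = (0 6 3)(1 2 10)(5 9 7) = [6, 2, 10, 0, 4, 9, 3, 5, 8, 7, 1]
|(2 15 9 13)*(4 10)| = 4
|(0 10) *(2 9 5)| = |(0 10)(2 9 5)| = 6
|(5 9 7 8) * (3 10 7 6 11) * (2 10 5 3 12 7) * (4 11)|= |(2 10)(3 5 9 6 4 11 12 7 8)|= 18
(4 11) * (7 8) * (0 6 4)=(0 6 4 11)(7 8)=[6, 1, 2, 3, 11, 5, 4, 8, 7, 9, 10, 0]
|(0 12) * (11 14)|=|(0 12)(11 14)|=2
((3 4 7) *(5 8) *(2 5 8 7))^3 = (8)(2 3 5 4 7) = [0, 1, 3, 5, 7, 4, 6, 2, 8]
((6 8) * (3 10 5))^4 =[0, 1, 2, 10, 4, 3, 6, 7, 8, 9, 5] =(3 10 5)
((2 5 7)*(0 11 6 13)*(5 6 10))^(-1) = (0 13 6 2 7 5 10 11) = [13, 1, 7, 3, 4, 10, 2, 5, 8, 9, 11, 0, 12, 6]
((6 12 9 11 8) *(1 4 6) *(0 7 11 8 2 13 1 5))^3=(0 2 4 9)(1 12 5 11)(6 8 7 13)=[2, 12, 4, 3, 9, 11, 8, 13, 7, 0, 10, 1, 5, 6]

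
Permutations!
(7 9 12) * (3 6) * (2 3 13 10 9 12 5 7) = [0, 1, 3, 6, 4, 7, 13, 12, 8, 5, 9, 11, 2, 10] = (2 3 6 13 10 9 5 7 12)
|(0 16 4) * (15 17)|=|(0 16 4)(15 17)|=6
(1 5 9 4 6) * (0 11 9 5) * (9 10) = (0 11 10 9 4 6 1) = [11, 0, 2, 3, 6, 5, 1, 7, 8, 4, 9, 10]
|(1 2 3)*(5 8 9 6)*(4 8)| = 15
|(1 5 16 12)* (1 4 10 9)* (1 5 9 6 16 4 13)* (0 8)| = 18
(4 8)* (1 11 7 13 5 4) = (1 11 7 13 5 4 8) = [0, 11, 2, 3, 8, 4, 6, 13, 1, 9, 10, 7, 12, 5]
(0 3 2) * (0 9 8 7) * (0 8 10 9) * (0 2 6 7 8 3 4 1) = [4, 0, 2, 6, 1, 5, 7, 3, 8, 10, 9] = (0 4 1)(3 6 7)(9 10)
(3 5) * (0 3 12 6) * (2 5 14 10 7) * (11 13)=(0 3 14 10 7 2 5 12 6)(11 13)=[3, 1, 5, 14, 4, 12, 0, 2, 8, 9, 7, 13, 6, 11, 10]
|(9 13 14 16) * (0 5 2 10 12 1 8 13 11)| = 12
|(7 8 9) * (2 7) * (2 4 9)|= 6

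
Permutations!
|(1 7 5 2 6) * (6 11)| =|(1 7 5 2 11 6)| =6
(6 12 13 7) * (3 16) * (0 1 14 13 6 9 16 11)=(0 1 14 13 7 9 16 3 11)(6 12)=[1, 14, 2, 11, 4, 5, 12, 9, 8, 16, 10, 0, 6, 7, 13, 15, 3]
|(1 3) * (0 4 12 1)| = 5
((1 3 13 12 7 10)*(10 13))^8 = [0, 10, 2, 1, 4, 5, 6, 12, 8, 9, 3, 11, 13, 7] = (1 10 3)(7 12 13)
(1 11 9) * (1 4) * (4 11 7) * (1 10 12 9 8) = (1 7 4 10 12 9 11 8) = [0, 7, 2, 3, 10, 5, 6, 4, 1, 11, 12, 8, 9]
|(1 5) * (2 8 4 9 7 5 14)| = 8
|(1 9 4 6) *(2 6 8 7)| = |(1 9 4 8 7 2 6)| = 7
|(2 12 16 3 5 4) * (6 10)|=|(2 12 16 3 5 4)(6 10)|=6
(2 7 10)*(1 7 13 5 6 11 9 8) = (1 7 10 2 13 5 6 11 9 8) = [0, 7, 13, 3, 4, 6, 11, 10, 1, 8, 2, 9, 12, 5]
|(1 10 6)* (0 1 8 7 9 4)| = |(0 1 10 6 8 7 9 4)| = 8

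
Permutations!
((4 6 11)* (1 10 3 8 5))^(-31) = (1 5 8 3 10)(4 11 6) = [0, 5, 2, 10, 11, 8, 4, 7, 3, 9, 1, 6]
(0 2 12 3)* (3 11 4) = (0 2 12 11 4 3) = [2, 1, 12, 0, 3, 5, 6, 7, 8, 9, 10, 4, 11]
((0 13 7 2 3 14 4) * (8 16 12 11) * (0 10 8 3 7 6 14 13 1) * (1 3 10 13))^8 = [1, 3, 2, 0, 4, 5, 6, 7, 11, 9, 12, 16, 8, 13, 14, 15, 10] = (0 1 3)(8 11 16 10 12)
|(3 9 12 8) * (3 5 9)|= |(5 9 12 8)|= 4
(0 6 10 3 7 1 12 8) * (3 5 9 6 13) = (0 13 3 7 1 12 8)(5 9 6 10) = [13, 12, 2, 7, 4, 9, 10, 1, 0, 6, 5, 11, 8, 3]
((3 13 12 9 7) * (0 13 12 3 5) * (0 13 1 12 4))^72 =[0, 1, 2, 3, 4, 5, 6, 7, 8, 9, 10, 11, 12, 13] =(13)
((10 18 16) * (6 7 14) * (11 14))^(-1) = (6 14 11 7)(10 16 18) = [0, 1, 2, 3, 4, 5, 14, 6, 8, 9, 16, 7, 12, 13, 11, 15, 18, 17, 10]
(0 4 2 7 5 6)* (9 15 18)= (0 4 2 7 5 6)(9 15 18)= [4, 1, 7, 3, 2, 6, 0, 5, 8, 15, 10, 11, 12, 13, 14, 18, 16, 17, 9]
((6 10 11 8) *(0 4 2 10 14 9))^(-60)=(0 10 6)(2 8 9)(4 11 14)=[10, 1, 8, 3, 11, 5, 0, 7, 9, 2, 6, 14, 12, 13, 4]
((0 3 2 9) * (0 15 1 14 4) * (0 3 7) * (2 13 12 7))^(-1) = (0 7 12 13 3 4 14 1 15 9 2) = [7, 15, 0, 4, 14, 5, 6, 12, 8, 2, 10, 11, 13, 3, 1, 9]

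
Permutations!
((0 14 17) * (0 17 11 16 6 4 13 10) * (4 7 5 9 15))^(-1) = [10, 1, 2, 3, 15, 7, 16, 6, 8, 5, 13, 14, 12, 4, 0, 9, 11, 17] = (17)(0 10 13 4 15 9 5 7 6 16 11 14)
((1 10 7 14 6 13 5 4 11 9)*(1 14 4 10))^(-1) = [0, 1, 2, 3, 7, 13, 14, 10, 8, 11, 5, 4, 12, 6, 9] = (4 7 10 5 13 6 14 9 11)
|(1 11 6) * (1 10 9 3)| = 6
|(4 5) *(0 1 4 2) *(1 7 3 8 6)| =|(0 7 3 8 6 1 4 5 2)| =9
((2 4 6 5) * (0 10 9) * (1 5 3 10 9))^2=[0, 2, 6, 1, 3, 4, 10, 7, 8, 9, 5]=(1 2 6 10 5 4 3)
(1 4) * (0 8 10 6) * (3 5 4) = (0 8 10 6)(1 3 5 4) = [8, 3, 2, 5, 1, 4, 0, 7, 10, 9, 6]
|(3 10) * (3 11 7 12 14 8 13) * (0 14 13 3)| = 9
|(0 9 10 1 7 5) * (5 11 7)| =10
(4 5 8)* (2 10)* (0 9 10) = (0 9 10 2)(4 5 8) = [9, 1, 0, 3, 5, 8, 6, 7, 4, 10, 2]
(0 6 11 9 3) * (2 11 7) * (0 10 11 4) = (0 6 7 2 4)(3 10 11 9) = [6, 1, 4, 10, 0, 5, 7, 2, 8, 3, 11, 9]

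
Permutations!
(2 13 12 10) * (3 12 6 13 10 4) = (2 10)(3 12 4)(6 13) = [0, 1, 10, 12, 3, 5, 13, 7, 8, 9, 2, 11, 4, 6]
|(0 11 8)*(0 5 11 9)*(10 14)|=6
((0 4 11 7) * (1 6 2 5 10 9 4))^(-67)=(0 2 9 7 6 10 11 1 5 4)=[2, 5, 9, 3, 0, 4, 10, 6, 8, 7, 11, 1]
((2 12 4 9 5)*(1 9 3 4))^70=[0, 1, 2, 3, 4, 5, 6, 7, 8, 9, 10, 11, 12]=(12)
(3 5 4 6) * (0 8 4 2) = (0 8 4 6 3 5 2) = [8, 1, 0, 5, 6, 2, 3, 7, 4]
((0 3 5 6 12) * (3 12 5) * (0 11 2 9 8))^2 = (0 11 9)(2 8 12) = [11, 1, 8, 3, 4, 5, 6, 7, 12, 0, 10, 9, 2]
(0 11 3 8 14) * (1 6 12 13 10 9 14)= (0 11 3 8 1 6 12 13 10 9 14)= [11, 6, 2, 8, 4, 5, 12, 7, 1, 14, 9, 3, 13, 10, 0]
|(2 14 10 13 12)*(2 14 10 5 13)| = 4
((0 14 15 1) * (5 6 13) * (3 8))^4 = (15)(5 6 13) = [0, 1, 2, 3, 4, 6, 13, 7, 8, 9, 10, 11, 12, 5, 14, 15]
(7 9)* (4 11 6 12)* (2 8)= (2 8)(4 11 6 12)(7 9)= [0, 1, 8, 3, 11, 5, 12, 9, 2, 7, 10, 6, 4]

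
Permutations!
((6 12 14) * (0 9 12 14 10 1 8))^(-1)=(0 8 1 10 12 9)(6 14)=[8, 10, 2, 3, 4, 5, 14, 7, 1, 0, 12, 11, 9, 13, 6]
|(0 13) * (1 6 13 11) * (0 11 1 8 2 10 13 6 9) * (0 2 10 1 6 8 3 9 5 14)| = 12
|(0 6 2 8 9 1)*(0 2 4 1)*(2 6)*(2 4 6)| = 6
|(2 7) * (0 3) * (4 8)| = |(0 3)(2 7)(4 8)| = 2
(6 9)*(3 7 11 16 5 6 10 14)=(3 7 11 16 5 6 9 10 14)=[0, 1, 2, 7, 4, 6, 9, 11, 8, 10, 14, 16, 12, 13, 3, 15, 5]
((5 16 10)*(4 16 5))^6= (16)= [0, 1, 2, 3, 4, 5, 6, 7, 8, 9, 10, 11, 12, 13, 14, 15, 16]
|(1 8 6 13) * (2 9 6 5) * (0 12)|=14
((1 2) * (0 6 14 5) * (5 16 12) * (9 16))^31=(0 9 5 14 12 6 16)(1 2)=[9, 2, 1, 3, 4, 14, 16, 7, 8, 5, 10, 11, 6, 13, 12, 15, 0]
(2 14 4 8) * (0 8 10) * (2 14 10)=(0 8 14 4 2 10)=[8, 1, 10, 3, 2, 5, 6, 7, 14, 9, 0, 11, 12, 13, 4]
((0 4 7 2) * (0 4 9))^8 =(9)(2 7 4) =[0, 1, 7, 3, 2, 5, 6, 4, 8, 9]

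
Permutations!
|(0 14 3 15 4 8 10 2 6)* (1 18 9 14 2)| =9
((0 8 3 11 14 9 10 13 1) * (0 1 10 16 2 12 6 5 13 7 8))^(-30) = (2 11 10 12 14 7 6 9 8 5 16 3 13) = [0, 1, 11, 13, 4, 16, 9, 6, 5, 8, 12, 10, 14, 2, 7, 15, 3]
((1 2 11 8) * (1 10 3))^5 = (1 3 10 8 11 2) = [0, 3, 1, 10, 4, 5, 6, 7, 11, 9, 8, 2]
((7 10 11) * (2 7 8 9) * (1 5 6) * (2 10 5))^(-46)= (1 6 5 7 2)(8 10)(9 11)= [0, 6, 1, 3, 4, 7, 5, 2, 10, 11, 8, 9]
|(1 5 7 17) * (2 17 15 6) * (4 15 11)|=9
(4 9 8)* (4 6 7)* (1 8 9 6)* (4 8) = (9)(1 4 6 7 8) = [0, 4, 2, 3, 6, 5, 7, 8, 1, 9]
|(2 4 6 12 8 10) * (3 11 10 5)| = |(2 4 6 12 8 5 3 11 10)| = 9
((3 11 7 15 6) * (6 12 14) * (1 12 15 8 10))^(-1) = (15)(1 10 8 7 11 3 6 14 12) = [0, 10, 2, 6, 4, 5, 14, 11, 7, 9, 8, 3, 1, 13, 12, 15]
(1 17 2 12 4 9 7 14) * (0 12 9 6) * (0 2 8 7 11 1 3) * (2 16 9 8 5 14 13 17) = (0 12 4 6 16 9 11 1 2 8 7 13 17 5 14 3) = [12, 2, 8, 0, 6, 14, 16, 13, 7, 11, 10, 1, 4, 17, 3, 15, 9, 5]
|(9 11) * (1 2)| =2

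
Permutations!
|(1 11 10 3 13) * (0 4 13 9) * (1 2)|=|(0 4 13 2 1 11 10 3 9)|=9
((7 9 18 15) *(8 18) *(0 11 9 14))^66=[9, 1, 2, 3, 4, 5, 6, 0, 15, 18, 10, 8, 12, 13, 11, 14, 16, 17, 7]=(0 9 18 7)(8 15 14 11)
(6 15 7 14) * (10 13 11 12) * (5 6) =(5 6 15 7 14)(10 13 11 12) =[0, 1, 2, 3, 4, 6, 15, 14, 8, 9, 13, 12, 10, 11, 5, 7]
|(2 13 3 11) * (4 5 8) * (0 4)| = |(0 4 5 8)(2 13 3 11)| = 4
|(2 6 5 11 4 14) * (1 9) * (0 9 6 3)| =10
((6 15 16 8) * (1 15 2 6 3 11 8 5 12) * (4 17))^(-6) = (17)(1 12 5 16 15) = [0, 12, 2, 3, 4, 16, 6, 7, 8, 9, 10, 11, 5, 13, 14, 1, 15, 17]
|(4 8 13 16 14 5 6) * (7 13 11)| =9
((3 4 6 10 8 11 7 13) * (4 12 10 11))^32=(3 6 12 11 10 7 8 13 4)=[0, 1, 2, 6, 3, 5, 12, 8, 13, 9, 7, 10, 11, 4]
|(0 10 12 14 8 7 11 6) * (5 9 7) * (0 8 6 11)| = |(0 10 12 14 6 8 5 9 7)| = 9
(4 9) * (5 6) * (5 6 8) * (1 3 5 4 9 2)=(9)(1 3 5 8 4 2)=[0, 3, 1, 5, 2, 8, 6, 7, 4, 9]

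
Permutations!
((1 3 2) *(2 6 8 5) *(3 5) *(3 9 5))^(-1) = (1 2 5 9 8 6 3) = [0, 2, 5, 1, 4, 9, 3, 7, 6, 8]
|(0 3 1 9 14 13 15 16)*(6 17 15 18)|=11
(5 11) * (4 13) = [0, 1, 2, 3, 13, 11, 6, 7, 8, 9, 10, 5, 12, 4] = (4 13)(5 11)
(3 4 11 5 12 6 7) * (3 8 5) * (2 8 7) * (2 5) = (2 8)(3 4 11)(5 12 6) = [0, 1, 8, 4, 11, 12, 5, 7, 2, 9, 10, 3, 6]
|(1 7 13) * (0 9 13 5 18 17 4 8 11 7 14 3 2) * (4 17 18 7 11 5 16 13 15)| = 13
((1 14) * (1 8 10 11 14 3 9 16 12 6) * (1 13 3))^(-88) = [0, 1, 2, 16, 4, 5, 3, 7, 8, 12, 10, 11, 13, 9, 14, 15, 6] = (3 16 6)(9 12 13)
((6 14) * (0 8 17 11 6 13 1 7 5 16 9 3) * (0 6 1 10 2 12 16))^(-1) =(0 5 7 1 11 17 8)(2 10 13 14 6 3 9 16 12) =[5, 11, 10, 9, 4, 7, 3, 1, 0, 16, 13, 17, 2, 14, 6, 15, 12, 8]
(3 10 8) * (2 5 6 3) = (2 5 6 3 10 8) = [0, 1, 5, 10, 4, 6, 3, 7, 2, 9, 8]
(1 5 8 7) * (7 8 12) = [0, 5, 2, 3, 4, 12, 6, 1, 8, 9, 10, 11, 7] = (1 5 12 7)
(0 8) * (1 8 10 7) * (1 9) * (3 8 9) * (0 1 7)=(0 10)(1 9 7 3 8)=[10, 9, 2, 8, 4, 5, 6, 3, 1, 7, 0]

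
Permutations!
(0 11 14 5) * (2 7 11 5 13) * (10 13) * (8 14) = (0 5)(2 7 11 8 14 10 13) = [5, 1, 7, 3, 4, 0, 6, 11, 14, 9, 13, 8, 12, 2, 10]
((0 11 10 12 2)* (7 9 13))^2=(0 10 2 11 12)(7 13 9)=[10, 1, 11, 3, 4, 5, 6, 13, 8, 7, 2, 12, 0, 9]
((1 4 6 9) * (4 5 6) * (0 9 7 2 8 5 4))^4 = (9)(2 7 6 5 8) = [0, 1, 7, 3, 4, 8, 5, 6, 2, 9]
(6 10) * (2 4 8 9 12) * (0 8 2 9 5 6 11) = (0 8 5 6 10 11)(2 4)(9 12) = [8, 1, 4, 3, 2, 6, 10, 7, 5, 12, 11, 0, 9]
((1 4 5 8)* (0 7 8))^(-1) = (0 5 4 1 8 7) = [5, 8, 2, 3, 1, 4, 6, 0, 7]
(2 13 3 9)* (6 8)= (2 13 3 9)(6 8)= [0, 1, 13, 9, 4, 5, 8, 7, 6, 2, 10, 11, 12, 3]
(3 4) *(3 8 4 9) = [0, 1, 2, 9, 8, 5, 6, 7, 4, 3] = (3 9)(4 8)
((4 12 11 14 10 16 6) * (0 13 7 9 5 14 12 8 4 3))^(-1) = (0 3 6 16 10 14 5 9 7 13)(4 8)(11 12) = [3, 1, 2, 6, 8, 9, 16, 13, 4, 7, 14, 12, 11, 0, 5, 15, 10]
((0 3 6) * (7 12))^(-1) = (0 6 3)(7 12) = [6, 1, 2, 0, 4, 5, 3, 12, 8, 9, 10, 11, 7]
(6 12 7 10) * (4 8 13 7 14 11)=(4 8 13 7 10 6 12 14 11)=[0, 1, 2, 3, 8, 5, 12, 10, 13, 9, 6, 4, 14, 7, 11]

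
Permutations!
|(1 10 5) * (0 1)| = |(0 1 10 5)| = 4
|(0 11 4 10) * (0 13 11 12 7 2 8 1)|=12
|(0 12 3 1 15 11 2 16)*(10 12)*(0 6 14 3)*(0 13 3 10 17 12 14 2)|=24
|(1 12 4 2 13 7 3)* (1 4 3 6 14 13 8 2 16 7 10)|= 10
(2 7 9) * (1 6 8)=(1 6 8)(2 7 9)=[0, 6, 7, 3, 4, 5, 8, 9, 1, 2]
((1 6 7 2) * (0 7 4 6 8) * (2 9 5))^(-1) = [8, 2, 5, 3, 6, 9, 4, 0, 1, 7] = (0 8 1 2 5 9 7)(4 6)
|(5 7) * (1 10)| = |(1 10)(5 7)| = 2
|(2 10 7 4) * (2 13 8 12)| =7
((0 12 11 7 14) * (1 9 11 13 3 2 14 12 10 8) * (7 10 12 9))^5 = (0 14 2 3 13 12)(1 8 10 11 9 7) = [14, 8, 3, 13, 4, 5, 6, 1, 10, 7, 11, 9, 0, 12, 2]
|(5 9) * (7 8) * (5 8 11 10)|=6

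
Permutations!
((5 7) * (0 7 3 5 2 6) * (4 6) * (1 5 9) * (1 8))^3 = (0 4 7 6 2)(1 9 5 8 3) = [4, 9, 0, 1, 7, 8, 2, 6, 3, 5]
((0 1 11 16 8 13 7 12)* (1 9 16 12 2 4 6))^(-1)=(0 12 11 1 6 4 2 7 13 8 16 9)=[12, 6, 7, 3, 2, 5, 4, 13, 16, 0, 10, 1, 11, 8, 14, 15, 9]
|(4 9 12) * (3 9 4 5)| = 4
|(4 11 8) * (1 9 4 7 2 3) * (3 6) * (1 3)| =8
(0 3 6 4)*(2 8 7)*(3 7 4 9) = (0 7 2 8 4)(3 6 9) = [7, 1, 8, 6, 0, 5, 9, 2, 4, 3]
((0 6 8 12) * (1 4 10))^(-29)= (0 12 8 6)(1 4 10)= [12, 4, 2, 3, 10, 5, 0, 7, 6, 9, 1, 11, 8]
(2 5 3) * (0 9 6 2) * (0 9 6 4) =[6, 1, 5, 9, 0, 3, 2, 7, 8, 4] =(0 6 2 5 3 9 4)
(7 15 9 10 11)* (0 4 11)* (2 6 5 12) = (0 4 11 7 15 9 10)(2 6 5 12) = [4, 1, 6, 3, 11, 12, 5, 15, 8, 10, 0, 7, 2, 13, 14, 9]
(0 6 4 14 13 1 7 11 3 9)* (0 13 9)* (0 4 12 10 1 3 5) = (0 6 12 10 1 7 11 5)(3 4 14 9 13) = [6, 7, 2, 4, 14, 0, 12, 11, 8, 13, 1, 5, 10, 3, 9]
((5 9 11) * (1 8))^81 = [0, 8, 2, 3, 4, 5, 6, 7, 1, 9, 10, 11] = (11)(1 8)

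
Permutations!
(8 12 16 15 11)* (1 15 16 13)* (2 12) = (16)(1 15 11 8 2 12 13) = [0, 15, 12, 3, 4, 5, 6, 7, 2, 9, 10, 8, 13, 1, 14, 11, 16]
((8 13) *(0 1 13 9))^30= [0, 1, 2, 3, 4, 5, 6, 7, 8, 9, 10, 11, 12, 13]= (13)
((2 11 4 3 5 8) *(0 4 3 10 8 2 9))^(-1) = [9, 1, 5, 11, 0, 3, 6, 7, 10, 8, 4, 2] = (0 9 8 10 4)(2 5 3 11)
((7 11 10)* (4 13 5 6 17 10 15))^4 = (4 17 15 6 11 5 7 13 10) = [0, 1, 2, 3, 17, 7, 11, 13, 8, 9, 4, 5, 12, 10, 14, 6, 16, 15]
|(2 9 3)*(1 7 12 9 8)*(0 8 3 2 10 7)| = |(0 8 1)(2 3 10 7 12 9)| = 6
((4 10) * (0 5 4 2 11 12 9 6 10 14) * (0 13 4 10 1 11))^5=(0 5 10 2)(4 13 14)=[5, 1, 0, 3, 13, 10, 6, 7, 8, 9, 2, 11, 12, 14, 4]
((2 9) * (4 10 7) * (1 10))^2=(1 7)(4 10)=[0, 7, 2, 3, 10, 5, 6, 1, 8, 9, 4]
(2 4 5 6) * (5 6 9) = [0, 1, 4, 3, 6, 9, 2, 7, 8, 5] = (2 4 6)(5 9)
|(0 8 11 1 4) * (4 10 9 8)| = 10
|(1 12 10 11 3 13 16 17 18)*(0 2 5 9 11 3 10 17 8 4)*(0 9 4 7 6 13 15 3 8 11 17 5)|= 14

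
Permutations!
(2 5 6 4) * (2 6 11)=(2 5 11)(4 6)=[0, 1, 5, 3, 6, 11, 4, 7, 8, 9, 10, 2]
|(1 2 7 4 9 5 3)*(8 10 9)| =9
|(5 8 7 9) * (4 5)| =|(4 5 8 7 9)| =5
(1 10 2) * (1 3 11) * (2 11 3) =[0, 10, 2, 3, 4, 5, 6, 7, 8, 9, 11, 1] =(1 10 11)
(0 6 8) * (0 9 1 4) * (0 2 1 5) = (0 6 8 9 5)(1 4 2) = [6, 4, 1, 3, 2, 0, 8, 7, 9, 5]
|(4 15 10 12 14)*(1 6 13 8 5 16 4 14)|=10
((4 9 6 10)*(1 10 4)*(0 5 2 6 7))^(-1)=(0 7 9 4 6 2 5)(1 10)=[7, 10, 5, 3, 6, 0, 2, 9, 8, 4, 1]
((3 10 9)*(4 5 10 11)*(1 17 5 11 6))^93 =[0, 5, 2, 1, 11, 9, 17, 7, 8, 6, 3, 4, 12, 13, 14, 15, 16, 10] =(1 5 9 6 17 10 3)(4 11)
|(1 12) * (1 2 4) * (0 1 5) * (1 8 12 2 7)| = 8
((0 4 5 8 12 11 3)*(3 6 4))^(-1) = (0 3)(4 6 11 12 8 5) = [3, 1, 2, 0, 6, 4, 11, 7, 5, 9, 10, 12, 8]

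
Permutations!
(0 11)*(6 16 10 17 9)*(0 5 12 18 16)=(0 11 5 12 18 16 10 17 9 6)=[11, 1, 2, 3, 4, 12, 0, 7, 8, 6, 17, 5, 18, 13, 14, 15, 10, 9, 16]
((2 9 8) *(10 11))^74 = (11)(2 8 9) = [0, 1, 8, 3, 4, 5, 6, 7, 9, 2, 10, 11]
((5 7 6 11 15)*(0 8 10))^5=(15)(0 10 8)=[10, 1, 2, 3, 4, 5, 6, 7, 0, 9, 8, 11, 12, 13, 14, 15]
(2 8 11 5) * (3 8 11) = (2 11 5)(3 8) = [0, 1, 11, 8, 4, 2, 6, 7, 3, 9, 10, 5]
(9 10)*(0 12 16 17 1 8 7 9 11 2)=(0 12 16 17 1 8 7 9 10 11 2)=[12, 8, 0, 3, 4, 5, 6, 9, 7, 10, 11, 2, 16, 13, 14, 15, 17, 1]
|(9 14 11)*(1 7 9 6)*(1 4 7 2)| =|(1 2)(4 7 9 14 11 6)| =6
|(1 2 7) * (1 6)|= |(1 2 7 6)|= 4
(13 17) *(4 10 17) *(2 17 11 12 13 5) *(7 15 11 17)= (2 7 15 11 12 13 4 10 17 5)= [0, 1, 7, 3, 10, 2, 6, 15, 8, 9, 17, 12, 13, 4, 14, 11, 16, 5]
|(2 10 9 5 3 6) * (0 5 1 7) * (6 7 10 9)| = |(0 5 3 7)(1 10 6 2 9)| = 20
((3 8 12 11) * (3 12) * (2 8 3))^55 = (2 8)(11 12) = [0, 1, 8, 3, 4, 5, 6, 7, 2, 9, 10, 12, 11]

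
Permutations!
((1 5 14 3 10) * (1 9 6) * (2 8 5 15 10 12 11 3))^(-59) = [0, 15, 8, 12, 4, 14, 1, 7, 5, 6, 9, 3, 11, 13, 2, 10] = (1 15 10 9 6)(2 8 5 14)(3 12 11)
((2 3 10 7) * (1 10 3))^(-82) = (1 7)(2 10) = [0, 7, 10, 3, 4, 5, 6, 1, 8, 9, 2]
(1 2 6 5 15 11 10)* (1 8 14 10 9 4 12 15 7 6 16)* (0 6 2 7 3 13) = [6, 7, 16, 13, 12, 3, 5, 2, 14, 4, 8, 9, 15, 0, 10, 11, 1] = (0 6 5 3 13)(1 7 2 16)(4 12 15 11 9)(8 14 10)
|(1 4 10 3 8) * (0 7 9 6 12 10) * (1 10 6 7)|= |(0 1 4)(3 8 10)(6 12)(7 9)|= 6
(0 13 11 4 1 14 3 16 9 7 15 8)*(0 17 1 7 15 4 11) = (0 13)(1 14 3 16 9 15 8 17)(4 7) = [13, 14, 2, 16, 7, 5, 6, 4, 17, 15, 10, 11, 12, 0, 3, 8, 9, 1]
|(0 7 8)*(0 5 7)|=3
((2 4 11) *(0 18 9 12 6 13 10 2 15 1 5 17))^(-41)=(0 18 9 12 6 13 10 2 4 11 15 1 5 17)=[18, 5, 4, 3, 11, 17, 13, 7, 8, 12, 2, 15, 6, 10, 14, 1, 16, 0, 9]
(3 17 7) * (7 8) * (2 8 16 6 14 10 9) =[0, 1, 8, 17, 4, 5, 14, 3, 7, 2, 9, 11, 12, 13, 10, 15, 6, 16] =(2 8 7 3 17 16 6 14 10 9)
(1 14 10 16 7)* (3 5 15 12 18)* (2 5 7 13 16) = (1 14 10 2 5 15 12 18 3 7)(13 16) = [0, 14, 5, 7, 4, 15, 6, 1, 8, 9, 2, 11, 18, 16, 10, 12, 13, 17, 3]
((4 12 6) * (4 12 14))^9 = (4 14)(6 12) = [0, 1, 2, 3, 14, 5, 12, 7, 8, 9, 10, 11, 6, 13, 4]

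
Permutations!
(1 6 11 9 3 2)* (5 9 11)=(11)(1 6 5 9 3 2)=[0, 6, 1, 2, 4, 9, 5, 7, 8, 3, 10, 11]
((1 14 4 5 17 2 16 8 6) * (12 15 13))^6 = (1 16 5)(2 4 6)(8 17 14) = [0, 16, 4, 3, 6, 1, 2, 7, 17, 9, 10, 11, 12, 13, 8, 15, 5, 14]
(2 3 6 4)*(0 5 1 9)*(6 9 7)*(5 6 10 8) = [6, 7, 3, 9, 2, 1, 4, 10, 5, 0, 8] = (0 6 4 2 3 9)(1 7 10 8 5)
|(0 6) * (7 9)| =2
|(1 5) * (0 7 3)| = 6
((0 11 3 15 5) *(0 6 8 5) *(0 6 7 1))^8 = (0 1 7 5 8 6 15 3 11) = [1, 7, 2, 11, 4, 8, 15, 5, 6, 9, 10, 0, 12, 13, 14, 3]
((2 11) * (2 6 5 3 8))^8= (2 6 3)(5 8 11)= [0, 1, 6, 2, 4, 8, 3, 7, 11, 9, 10, 5]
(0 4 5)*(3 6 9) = (0 4 5)(3 6 9) = [4, 1, 2, 6, 5, 0, 9, 7, 8, 3]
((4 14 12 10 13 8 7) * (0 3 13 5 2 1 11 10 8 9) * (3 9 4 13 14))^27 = (0 9)(1 10 2 11 5)(3 4 13 7 8 12 14) = [9, 10, 11, 4, 13, 1, 6, 8, 12, 0, 2, 5, 14, 7, 3]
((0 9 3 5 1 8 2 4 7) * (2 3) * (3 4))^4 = (0 5 7 3 4 2 8 9 1) = [5, 0, 8, 4, 2, 7, 6, 3, 9, 1]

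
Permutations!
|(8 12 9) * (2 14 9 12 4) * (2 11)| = |(2 14 9 8 4 11)| = 6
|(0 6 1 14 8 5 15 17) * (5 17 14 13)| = 9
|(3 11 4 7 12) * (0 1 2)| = |(0 1 2)(3 11 4 7 12)| = 15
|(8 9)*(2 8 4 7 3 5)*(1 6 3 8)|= 20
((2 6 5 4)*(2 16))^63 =(2 4 6 16 5) =[0, 1, 4, 3, 6, 2, 16, 7, 8, 9, 10, 11, 12, 13, 14, 15, 5]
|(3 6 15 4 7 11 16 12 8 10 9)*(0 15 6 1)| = |(0 15 4 7 11 16 12 8 10 9 3 1)| = 12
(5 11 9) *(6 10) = (5 11 9)(6 10) = [0, 1, 2, 3, 4, 11, 10, 7, 8, 5, 6, 9]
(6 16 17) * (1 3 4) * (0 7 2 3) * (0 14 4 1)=(0 7 2 3 1 14 4)(6 16 17)=[7, 14, 3, 1, 0, 5, 16, 2, 8, 9, 10, 11, 12, 13, 4, 15, 17, 6]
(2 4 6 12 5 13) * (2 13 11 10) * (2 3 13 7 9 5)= (2 4 6 12)(3 13 7 9 5 11 10)= [0, 1, 4, 13, 6, 11, 12, 9, 8, 5, 3, 10, 2, 7]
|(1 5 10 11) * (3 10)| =|(1 5 3 10 11)| =5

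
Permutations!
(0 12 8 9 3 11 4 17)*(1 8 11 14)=(0 12 11 4 17)(1 8 9 3 14)=[12, 8, 2, 14, 17, 5, 6, 7, 9, 3, 10, 4, 11, 13, 1, 15, 16, 0]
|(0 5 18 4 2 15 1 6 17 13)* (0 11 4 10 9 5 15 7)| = |(0 15 1 6 17 13 11 4 2 7)(5 18 10 9)| = 20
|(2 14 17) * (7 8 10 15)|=|(2 14 17)(7 8 10 15)|=12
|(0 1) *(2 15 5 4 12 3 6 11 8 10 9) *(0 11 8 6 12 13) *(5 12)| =14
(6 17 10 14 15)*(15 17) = (6 15)(10 14 17) = [0, 1, 2, 3, 4, 5, 15, 7, 8, 9, 14, 11, 12, 13, 17, 6, 16, 10]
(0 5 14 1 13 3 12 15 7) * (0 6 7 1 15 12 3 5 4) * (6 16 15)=(0 4)(1 13 5 14 6 7 16 15)=[4, 13, 2, 3, 0, 14, 7, 16, 8, 9, 10, 11, 12, 5, 6, 1, 15]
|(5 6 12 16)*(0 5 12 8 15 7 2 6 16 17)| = 5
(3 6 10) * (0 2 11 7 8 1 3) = (0 2 11 7 8 1 3 6 10) = [2, 3, 11, 6, 4, 5, 10, 8, 1, 9, 0, 7]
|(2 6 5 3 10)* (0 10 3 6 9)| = |(0 10 2 9)(5 6)| = 4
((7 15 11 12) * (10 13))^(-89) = (7 12 11 15)(10 13) = [0, 1, 2, 3, 4, 5, 6, 12, 8, 9, 13, 15, 11, 10, 14, 7]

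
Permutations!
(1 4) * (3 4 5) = (1 5 3 4) = [0, 5, 2, 4, 1, 3]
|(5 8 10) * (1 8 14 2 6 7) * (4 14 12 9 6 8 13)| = 12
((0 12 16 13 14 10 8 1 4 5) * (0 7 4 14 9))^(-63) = (0 16 9 12 13)(1 14 10 8) = [16, 14, 2, 3, 4, 5, 6, 7, 1, 12, 8, 11, 13, 0, 10, 15, 9]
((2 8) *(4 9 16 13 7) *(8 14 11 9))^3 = (2 9 7)(4 14 16)(8 11 13) = [0, 1, 9, 3, 14, 5, 6, 2, 11, 7, 10, 13, 12, 8, 16, 15, 4]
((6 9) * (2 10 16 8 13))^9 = (2 13 8 16 10)(6 9) = [0, 1, 13, 3, 4, 5, 9, 7, 16, 6, 2, 11, 12, 8, 14, 15, 10]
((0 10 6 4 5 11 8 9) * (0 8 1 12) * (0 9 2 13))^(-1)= (0 13 2 8 9 12 1 11 5 4 6 10)= [13, 11, 8, 3, 6, 4, 10, 7, 9, 12, 0, 5, 1, 2]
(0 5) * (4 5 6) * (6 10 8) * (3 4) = [10, 1, 2, 4, 5, 0, 3, 7, 6, 9, 8] = (0 10 8 6 3 4 5)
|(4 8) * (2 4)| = |(2 4 8)| = 3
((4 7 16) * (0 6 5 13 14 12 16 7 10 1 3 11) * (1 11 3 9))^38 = (0 10 16 14 5)(4 12 13 6 11) = [10, 1, 2, 3, 12, 0, 11, 7, 8, 9, 16, 4, 13, 6, 5, 15, 14]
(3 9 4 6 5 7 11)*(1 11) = (1 11 3 9 4 6 5 7) = [0, 11, 2, 9, 6, 7, 5, 1, 8, 4, 10, 3]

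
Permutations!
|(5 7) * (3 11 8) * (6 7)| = |(3 11 8)(5 6 7)| = 3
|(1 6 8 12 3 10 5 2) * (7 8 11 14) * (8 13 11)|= 8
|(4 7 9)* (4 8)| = |(4 7 9 8)| = 4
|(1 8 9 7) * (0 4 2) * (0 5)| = 4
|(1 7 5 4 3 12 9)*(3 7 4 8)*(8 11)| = 9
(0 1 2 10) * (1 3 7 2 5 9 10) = (0 3 7 2 1 5 9 10) = [3, 5, 1, 7, 4, 9, 6, 2, 8, 10, 0]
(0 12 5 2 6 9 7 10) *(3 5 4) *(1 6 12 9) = (0 9 7 10)(1 6)(2 12 4 3 5) = [9, 6, 12, 5, 3, 2, 1, 10, 8, 7, 0, 11, 4]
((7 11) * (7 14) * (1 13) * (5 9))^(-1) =(1 13)(5 9)(7 14 11) =[0, 13, 2, 3, 4, 9, 6, 14, 8, 5, 10, 7, 12, 1, 11]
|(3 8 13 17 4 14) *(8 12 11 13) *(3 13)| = |(3 12 11)(4 14 13 17)| = 12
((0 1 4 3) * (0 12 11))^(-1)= (0 11 12 3 4 1)= [11, 0, 2, 4, 1, 5, 6, 7, 8, 9, 10, 12, 3]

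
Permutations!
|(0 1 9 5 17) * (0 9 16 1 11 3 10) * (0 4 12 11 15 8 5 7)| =70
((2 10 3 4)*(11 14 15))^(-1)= (2 4 3 10)(11 15 14)= [0, 1, 4, 10, 3, 5, 6, 7, 8, 9, 2, 15, 12, 13, 11, 14]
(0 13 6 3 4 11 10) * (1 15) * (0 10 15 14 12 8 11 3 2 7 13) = (1 14 12 8 11 15)(2 7 13 6)(3 4) = [0, 14, 7, 4, 3, 5, 2, 13, 11, 9, 10, 15, 8, 6, 12, 1]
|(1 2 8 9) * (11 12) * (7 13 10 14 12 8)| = 10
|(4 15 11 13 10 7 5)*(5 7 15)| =|(4 5)(10 15 11 13)| =4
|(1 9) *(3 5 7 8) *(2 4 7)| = 6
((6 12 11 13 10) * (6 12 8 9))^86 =(6 9 8)(10 11)(12 13) =[0, 1, 2, 3, 4, 5, 9, 7, 6, 8, 11, 10, 13, 12]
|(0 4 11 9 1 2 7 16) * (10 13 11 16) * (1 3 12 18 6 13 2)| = |(0 4 16)(2 7 10)(3 12 18 6 13 11 9)| = 21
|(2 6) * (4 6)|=|(2 4 6)|=3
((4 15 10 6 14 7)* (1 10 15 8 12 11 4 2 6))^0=(15)=[0, 1, 2, 3, 4, 5, 6, 7, 8, 9, 10, 11, 12, 13, 14, 15]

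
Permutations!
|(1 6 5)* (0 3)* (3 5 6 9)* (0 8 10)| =7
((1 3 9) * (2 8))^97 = [0, 3, 8, 9, 4, 5, 6, 7, 2, 1] = (1 3 9)(2 8)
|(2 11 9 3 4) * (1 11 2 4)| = 4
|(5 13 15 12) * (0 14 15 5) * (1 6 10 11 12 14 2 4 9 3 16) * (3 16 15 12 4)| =|(0 2 3 15 14 12)(1 6 10 11 4 9 16)(5 13)| =42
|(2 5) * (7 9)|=2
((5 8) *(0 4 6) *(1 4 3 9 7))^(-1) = (0 6 4 1 7 9 3)(5 8) = [6, 7, 2, 0, 1, 8, 4, 9, 5, 3]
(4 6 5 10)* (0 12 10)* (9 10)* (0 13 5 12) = [0, 1, 2, 3, 6, 13, 12, 7, 8, 10, 4, 11, 9, 5] = (4 6 12 9 10)(5 13)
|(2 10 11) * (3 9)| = 6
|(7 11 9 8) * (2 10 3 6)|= |(2 10 3 6)(7 11 9 8)|= 4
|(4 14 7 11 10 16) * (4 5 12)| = 8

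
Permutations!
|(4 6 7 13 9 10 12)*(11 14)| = |(4 6 7 13 9 10 12)(11 14)| = 14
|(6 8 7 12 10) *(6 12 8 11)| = 2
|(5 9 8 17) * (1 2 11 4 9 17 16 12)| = |(1 2 11 4 9 8 16 12)(5 17)| = 8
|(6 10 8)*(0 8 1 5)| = 6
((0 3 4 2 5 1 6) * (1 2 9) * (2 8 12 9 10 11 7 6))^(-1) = (0 6 7 11 10 4 3)(1 9 12 8 5 2) = [6, 9, 1, 0, 3, 2, 7, 11, 5, 12, 4, 10, 8]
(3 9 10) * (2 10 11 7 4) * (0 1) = (0 1)(2 10 3 9 11 7 4) = [1, 0, 10, 9, 2, 5, 6, 4, 8, 11, 3, 7]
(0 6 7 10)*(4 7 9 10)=[6, 1, 2, 3, 7, 5, 9, 4, 8, 10, 0]=(0 6 9 10)(4 7)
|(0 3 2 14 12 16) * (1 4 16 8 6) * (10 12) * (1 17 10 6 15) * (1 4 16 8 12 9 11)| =33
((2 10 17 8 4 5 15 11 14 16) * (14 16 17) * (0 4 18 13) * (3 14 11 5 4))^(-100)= (0 18 17 3 13 8 14)= [18, 1, 2, 13, 4, 5, 6, 7, 14, 9, 10, 11, 12, 8, 0, 15, 16, 3, 17]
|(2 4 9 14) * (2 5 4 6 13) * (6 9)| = |(2 9 14 5 4 6 13)| = 7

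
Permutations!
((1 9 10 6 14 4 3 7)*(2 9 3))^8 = (1 7 3)(2 10 14)(4 9 6) = [0, 7, 10, 1, 9, 5, 4, 3, 8, 6, 14, 11, 12, 13, 2]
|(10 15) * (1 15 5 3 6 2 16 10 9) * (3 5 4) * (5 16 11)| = |(1 15 9)(2 11 5 16 10 4 3 6)| = 24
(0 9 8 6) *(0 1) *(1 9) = (0 1)(6 9 8) = [1, 0, 2, 3, 4, 5, 9, 7, 6, 8]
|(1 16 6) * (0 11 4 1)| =6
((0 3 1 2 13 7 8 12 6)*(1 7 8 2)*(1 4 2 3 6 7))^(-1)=(0 6)(1 3 7 12 8 13 2 4)=[6, 3, 4, 7, 1, 5, 0, 12, 13, 9, 10, 11, 8, 2]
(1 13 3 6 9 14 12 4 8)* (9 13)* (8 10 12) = (1 9 14 8)(3 6 13)(4 10 12) = [0, 9, 2, 6, 10, 5, 13, 7, 1, 14, 12, 11, 4, 3, 8]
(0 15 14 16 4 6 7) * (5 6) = (0 15 14 16 4 5 6 7) = [15, 1, 2, 3, 5, 6, 7, 0, 8, 9, 10, 11, 12, 13, 16, 14, 4]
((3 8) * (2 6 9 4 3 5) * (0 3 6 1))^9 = (9)(0 5)(1 8)(2 3) = [5, 8, 3, 2, 4, 0, 6, 7, 1, 9]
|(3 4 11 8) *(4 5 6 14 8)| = 10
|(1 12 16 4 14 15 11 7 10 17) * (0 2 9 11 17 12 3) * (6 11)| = 15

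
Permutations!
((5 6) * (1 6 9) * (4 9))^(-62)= (1 4 6 9 5)= [0, 4, 2, 3, 6, 1, 9, 7, 8, 5]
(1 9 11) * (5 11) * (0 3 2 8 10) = (0 3 2 8 10)(1 9 5 11) = [3, 9, 8, 2, 4, 11, 6, 7, 10, 5, 0, 1]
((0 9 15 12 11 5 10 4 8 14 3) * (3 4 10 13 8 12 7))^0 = [0, 1, 2, 3, 4, 5, 6, 7, 8, 9, 10, 11, 12, 13, 14, 15] = (15)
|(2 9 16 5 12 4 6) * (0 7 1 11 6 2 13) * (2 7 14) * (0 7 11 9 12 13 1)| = |(0 14 2 12 4 11 6 1 9 16 5 13 7)| = 13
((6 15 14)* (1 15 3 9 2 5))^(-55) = [0, 15, 5, 9, 4, 1, 3, 7, 8, 2, 10, 11, 12, 13, 6, 14] = (1 15 14 6 3 9 2 5)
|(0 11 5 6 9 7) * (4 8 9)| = |(0 11 5 6 4 8 9 7)| = 8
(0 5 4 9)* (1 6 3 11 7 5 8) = [8, 6, 2, 11, 9, 4, 3, 5, 1, 0, 10, 7] = (0 8 1 6 3 11 7 5 4 9)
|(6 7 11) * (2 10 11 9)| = |(2 10 11 6 7 9)| = 6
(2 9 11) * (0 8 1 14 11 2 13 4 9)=(0 8 1 14 11 13 4 9 2)=[8, 14, 0, 3, 9, 5, 6, 7, 1, 2, 10, 13, 12, 4, 11]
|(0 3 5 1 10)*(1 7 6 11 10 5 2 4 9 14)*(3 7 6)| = |(0 7 3 2 4 9 14 1 5 6 11 10)| = 12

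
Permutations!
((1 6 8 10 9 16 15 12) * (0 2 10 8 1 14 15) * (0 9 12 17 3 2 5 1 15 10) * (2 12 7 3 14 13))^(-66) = (0 2 13 12 3 7 10 14 17 15 6 1 5) = [2, 5, 13, 7, 4, 0, 1, 10, 8, 9, 14, 11, 3, 12, 17, 6, 16, 15]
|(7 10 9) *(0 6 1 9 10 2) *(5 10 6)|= |(0 5 10 6 1 9 7 2)|= 8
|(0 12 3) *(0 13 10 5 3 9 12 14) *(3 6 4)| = 6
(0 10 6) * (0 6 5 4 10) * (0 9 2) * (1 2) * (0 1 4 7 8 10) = (0 9 4)(1 2)(5 7 8 10) = [9, 2, 1, 3, 0, 7, 6, 8, 10, 4, 5]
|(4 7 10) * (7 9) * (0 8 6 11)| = |(0 8 6 11)(4 9 7 10)| = 4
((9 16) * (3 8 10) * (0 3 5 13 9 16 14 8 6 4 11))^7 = (16)(0 6 11 3 4)(5 13 9 14 8 10) = [6, 1, 2, 4, 0, 13, 11, 7, 10, 14, 5, 3, 12, 9, 8, 15, 16]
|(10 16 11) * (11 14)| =|(10 16 14 11)| =4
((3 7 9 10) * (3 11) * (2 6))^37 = (2 6)(3 9 11 7 10) = [0, 1, 6, 9, 4, 5, 2, 10, 8, 11, 3, 7]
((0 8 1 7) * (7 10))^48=(0 10 8 7 1)=[10, 0, 2, 3, 4, 5, 6, 1, 7, 9, 8]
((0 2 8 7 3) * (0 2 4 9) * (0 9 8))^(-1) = [2, 1, 3, 7, 0, 5, 6, 8, 4, 9] = (9)(0 2 3 7 8 4)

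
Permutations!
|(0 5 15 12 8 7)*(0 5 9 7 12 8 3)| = |(0 9 7 5 15 8 12 3)| = 8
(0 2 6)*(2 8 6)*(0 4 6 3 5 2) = (0 8 3 5 2)(4 6) = [8, 1, 0, 5, 6, 2, 4, 7, 3]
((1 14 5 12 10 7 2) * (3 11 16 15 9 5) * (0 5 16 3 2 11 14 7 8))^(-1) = (0 8 10 12 5)(1 2 14 3 11 7)(9 15 16) = [8, 2, 14, 11, 4, 0, 6, 1, 10, 15, 12, 7, 5, 13, 3, 16, 9]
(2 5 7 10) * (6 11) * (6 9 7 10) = (2 5 10)(6 11 9 7) = [0, 1, 5, 3, 4, 10, 11, 6, 8, 7, 2, 9]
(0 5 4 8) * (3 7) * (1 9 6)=(0 5 4 8)(1 9 6)(3 7)=[5, 9, 2, 7, 8, 4, 1, 3, 0, 6]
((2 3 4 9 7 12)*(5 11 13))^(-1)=(2 12 7 9 4 3)(5 13 11)=[0, 1, 12, 2, 3, 13, 6, 9, 8, 4, 10, 5, 7, 11]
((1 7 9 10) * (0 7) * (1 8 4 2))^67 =(0 10 2 7 8 1 9 4) =[10, 9, 7, 3, 0, 5, 6, 8, 1, 4, 2]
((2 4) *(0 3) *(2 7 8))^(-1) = (0 3)(2 8 7 4) = [3, 1, 8, 0, 2, 5, 6, 4, 7]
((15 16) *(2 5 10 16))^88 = [0, 1, 16, 3, 4, 15, 6, 7, 8, 9, 2, 11, 12, 13, 14, 10, 5] = (2 16 5 15 10)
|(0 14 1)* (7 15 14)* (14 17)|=|(0 7 15 17 14 1)|=6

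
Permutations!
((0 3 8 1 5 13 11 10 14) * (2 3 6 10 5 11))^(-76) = (14)(1 11 5 13 2 3 8) = [0, 11, 3, 8, 4, 13, 6, 7, 1, 9, 10, 5, 12, 2, 14]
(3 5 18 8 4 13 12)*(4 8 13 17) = (3 5 18 13 12)(4 17) = [0, 1, 2, 5, 17, 18, 6, 7, 8, 9, 10, 11, 3, 12, 14, 15, 16, 4, 13]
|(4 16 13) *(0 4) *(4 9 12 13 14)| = 12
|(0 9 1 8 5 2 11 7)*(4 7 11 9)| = 15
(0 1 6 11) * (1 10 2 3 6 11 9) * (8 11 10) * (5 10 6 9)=(0 8 11)(1 6 5 10 2 3 9)=[8, 6, 3, 9, 4, 10, 5, 7, 11, 1, 2, 0]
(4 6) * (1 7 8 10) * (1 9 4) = (1 7 8 10 9 4 6) = [0, 7, 2, 3, 6, 5, 1, 8, 10, 4, 9]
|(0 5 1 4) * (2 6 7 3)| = |(0 5 1 4)(2 6 7 3)| = 4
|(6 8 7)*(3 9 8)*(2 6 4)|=|(2 6 3 9 8 7 4)|=7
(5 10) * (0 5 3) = (0 5 10 3) = [5, 1, 2, 0, 4, 10, 6, 7, 8, 9, 3]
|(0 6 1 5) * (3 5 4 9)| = |(0 6 1 4 9 3 5)| = 7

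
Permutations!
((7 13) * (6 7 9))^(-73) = [0, 1, 2, 3, 4, 5, 9, 6, 8, 13, 10, 11, 12, 7] = (6 9 13 7)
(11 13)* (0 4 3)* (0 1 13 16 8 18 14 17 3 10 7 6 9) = (0 4 10 7 6 9)(1 13 11 16 8 18 14 17 3) = [4, 13, 2, 1, 10, 5, 9, 6, 18, 0, 7, 16, 12, 11, 17, 15, 8, 3, 14]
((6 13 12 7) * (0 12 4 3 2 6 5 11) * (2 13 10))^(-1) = (0 11 5 7 12)(2 10 6)(3 4 13) = [11, 1, 10, 4, 13, 7, 2, 12, 8, 9, 6, 5, 0, 3]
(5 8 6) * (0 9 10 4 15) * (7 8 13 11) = (0 9 10 4 15)(5 13 11 7 8 6) = [9, 1, 2, 3, 15, 13, 5, 8, 6, 10, 4, 7, 12, 11, 14, 0]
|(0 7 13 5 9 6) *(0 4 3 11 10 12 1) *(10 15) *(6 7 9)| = 13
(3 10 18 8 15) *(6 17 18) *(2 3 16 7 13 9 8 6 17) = (2 3 10 17 18 6)(7 13 9 8 15 16) = [0, 1, 3, 10, 4, 5, 2, 13, 15, 8, 17, 11, 12, 9, 14, 16, 7, 18, 6]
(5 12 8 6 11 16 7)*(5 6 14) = (5 12 8 14)(6 11 16 7) = [0, 1, 2, 3, 4, 12, 11, 6, 14, 9, 10, 16, 8, 13, 5, 15, 7]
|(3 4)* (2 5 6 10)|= |(2 5 6 10)(3 4)|= 4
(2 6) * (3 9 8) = (2 6)(3 9 8) = [0, 1, 6, 9, 4, 5, 2, 7, 3, 8]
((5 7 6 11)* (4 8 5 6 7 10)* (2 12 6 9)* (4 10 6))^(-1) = (2 9 11 6 5 8 4 12) = [0, 1, 9, 3, 12, 8, 5, 7, 4, 11, 10, 6, 2]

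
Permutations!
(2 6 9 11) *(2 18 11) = (2 6 9)(11 18) = [0, 1, 6, 3, 4, 5, 9, 7, 8, 2, 10, 18, 12, 13, 14, 15, 16, 17, 11]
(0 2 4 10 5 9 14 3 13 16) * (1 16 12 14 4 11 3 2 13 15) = (0 13 12 14 2 11 3 15 1 16)(4 10 5 9) = [13, 16, 11, 15, 10, 9, 6, 7, 8, 4, 5, 3, 14, 12, 2, 1, 0]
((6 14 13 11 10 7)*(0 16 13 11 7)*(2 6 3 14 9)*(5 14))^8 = (0 10 11 14 5 3 7 13 16)(2 9 6) = [10, 1, 9, 7, 4, 3, 2, 13, 8, 6, 11, 14, 12, 16, 5, 15, 0]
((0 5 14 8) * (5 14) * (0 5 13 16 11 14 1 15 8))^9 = (16) = [0, 1, 2, 3, 4, 5, 6, 7, 8, 9, 10, 11, 12, 13, 14, 15, 16]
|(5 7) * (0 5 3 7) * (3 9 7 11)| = 2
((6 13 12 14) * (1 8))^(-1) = (1 8)(6 14 12 13) = [0, 8, 2, 3, 4, 5, 14, 7, 1, 9, 10, 11, 13, 6, 12]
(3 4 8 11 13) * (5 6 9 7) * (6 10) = (3 4 8 11 13)(5 10 6 9 7) = [0, 1, 2, 4, 8, 10, 9, 5, 11, 7, 6, 13, 12, 3]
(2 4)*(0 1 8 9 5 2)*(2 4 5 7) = (0 1 8 9 7 2 5 4) = [1, 8, 5, 3, 0, 4, 6, 2, 9, 7]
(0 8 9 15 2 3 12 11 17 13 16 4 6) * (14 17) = (0 8 9 15 2 3 12 11 14 17 13 16 4 6) = [8, 1, 3, 12, 6, 5, 0, 7, 9, 15, 10, 14, 11, 16, 17, 2, 4, 13]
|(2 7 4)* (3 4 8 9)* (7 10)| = 7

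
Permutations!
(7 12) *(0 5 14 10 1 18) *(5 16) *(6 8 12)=[16, 18, 2, 3, 4, 14, 8, 6, 12, 9, 1, 11, 7, 13, 10, 15, 5, 17, 0]=(0 16 5 14 10 1 18)(6 8 12 7)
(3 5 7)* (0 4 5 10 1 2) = (0 4 5 7 3 10 1 2) = [4, 2, 0, 10, 5, 7, 6, 3, 8, 9, 1]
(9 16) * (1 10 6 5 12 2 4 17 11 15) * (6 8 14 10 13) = [0, 13, 4, 3, 17, 12, 5, 7, 14, 16, 8, 15, 2, 6, 10, 1, 9, 11] = (1 13 6 5 12 2 4 17 11 15)(8 14 10)(9 16)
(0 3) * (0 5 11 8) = (0 3 5 11 8) = [3, 1, 2, 5, 4, 11, 6, 7, 0, 9, 10, 8]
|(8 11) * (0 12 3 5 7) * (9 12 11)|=|(0 11 8 9 12 3 5 7)|=8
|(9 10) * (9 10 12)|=|(9 12)|=2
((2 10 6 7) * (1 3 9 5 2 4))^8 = (1 4 7 6 10 2 5 9 3) = [0, 4, 5, 1, 7, 9, 10, 6, 8, 3, 2]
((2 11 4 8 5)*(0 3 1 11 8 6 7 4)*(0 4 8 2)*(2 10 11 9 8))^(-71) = (0 3 1 9 8 5)(2 10 11 4 6 7) = [3, 9, 10, 1, 6, 0, 7, 2, 5, 8, 11, 4]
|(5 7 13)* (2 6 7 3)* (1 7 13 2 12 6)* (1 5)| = 8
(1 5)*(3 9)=(1 5)(3 9)=[0, 5, 2, 9, 4, 1, 6, 7, 8, 3]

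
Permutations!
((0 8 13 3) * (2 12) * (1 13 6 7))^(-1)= (0 3 13 1 7 6 8)(2 12)= [3, 7, 12, 13, 4, 5, 8, 6, 0, 9, 10, 11, 2, 1]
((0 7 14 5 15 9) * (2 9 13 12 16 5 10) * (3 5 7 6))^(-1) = [9, 1, 10, 6, 4, 3, 0, 16, 8, 2, 14, 11, 13, 15, 7, 5, 12] = (0 9 2 10 14 7 16 12 13 15 5 3 6)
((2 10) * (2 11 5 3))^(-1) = (2 3 5 11 10) = [0, 1, 3, 5, 4, 11, 6, 7, 8, 9, 2, 10]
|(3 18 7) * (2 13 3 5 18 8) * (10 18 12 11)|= 12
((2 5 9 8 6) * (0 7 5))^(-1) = (0 2 6 8 9 5 7) = [2, 1, 6, 3, 4, 7, 8, 0, 9, 5]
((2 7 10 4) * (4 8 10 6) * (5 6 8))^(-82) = (2 8 5 4 7 10 6) = [0, 1, 8, 3, 7, 4, 2, 10, 5, 9, 6]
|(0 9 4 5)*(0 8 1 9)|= |(1 9 4 5 8)|= 5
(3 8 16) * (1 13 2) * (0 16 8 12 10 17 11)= (0 16 3 12 10 17 11)(1 13 2)= [16, 13, 1, 12, 4, 5, 6, 7, 8, 9, 17, 0, 10, 2, 14, 15, 3, 11]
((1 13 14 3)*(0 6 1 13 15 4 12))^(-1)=(0 12 4 15 1 6)(3 14 13)=[12, 6, 2, 14, 15, 5, 0, 7, 8, 9, 10, 11, 4, 3, 13, 1]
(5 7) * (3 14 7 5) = (3 14 7) = [0, 1, 2, 14, 4, 5, 6, 3, 8, 9, 10, 11, 12, 13, 7]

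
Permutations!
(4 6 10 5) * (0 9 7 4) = (0 9 7 4 6 10 5) = [9, 1, 2, 3, 6, 0, 10, 4, 8, 7, 5]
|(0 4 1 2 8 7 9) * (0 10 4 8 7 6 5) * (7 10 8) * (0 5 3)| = 12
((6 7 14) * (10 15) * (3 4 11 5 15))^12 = (15) = [0, 1, 2, 3, 4, 5, 6, 7, 8, 9, 10, 11, 12, 13, 14, 15]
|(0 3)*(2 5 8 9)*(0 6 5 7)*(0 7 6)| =|(0 3)(2 6 5 8 9)| =10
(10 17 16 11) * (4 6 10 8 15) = (4 6 10 17 16 11 8 15) = [0, 1, 2, 3, 6, 5, 10, 7, 15, 9, 17, 8, 12, 13, 14, 4, 11, 16]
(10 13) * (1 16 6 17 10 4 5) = (1 16 6 17 10 13 4 5) = [0, 16, 2, 3, 5, 1, 17, 7, 8, 9, 13, 11, 12, 4, 14, 15, 6, 10]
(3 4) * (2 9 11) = (2 9 11)(3 4) = [0, 1, 9, 4, 3, 5, 6, 7, 8, 11, 10, 2]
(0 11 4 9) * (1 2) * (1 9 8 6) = [11, 2, 9, 3, 8, 5, 1, 7, 6, 0, 10, 4] = (0 11 4 8 6 1 2 9)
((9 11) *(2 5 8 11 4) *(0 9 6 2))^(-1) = (0 4 9)(2 6 11 8 5) = [4, 1, 6, 3, 9, 2, 11, 7, 5, 0, 10, 8]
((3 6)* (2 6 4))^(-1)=(2 4 3 6)=[0, 1, 4, 6, 3, 5, 2]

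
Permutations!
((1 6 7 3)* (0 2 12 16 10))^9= (0 10 16 12 2)(1 6 7 3)= [10, 6, 0, 1, 4, 5, 7, 3, 8, 9, 16, 11, 2, 13, 14, 15, 12]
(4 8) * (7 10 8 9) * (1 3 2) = (1 3 2)(4 9 7 10 8) = [0, 3, 1, 2, 9, 5, 6, 10, 4, 7, 8]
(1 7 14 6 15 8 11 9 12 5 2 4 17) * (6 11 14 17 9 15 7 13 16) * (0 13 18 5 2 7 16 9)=(0 13 9 12 2 4)(1 18 5 7 17)(6 16)(8 14 11 15)=[13, 18, 4, 3, 0, 7, 16, 17, 14, 12, 10, 15, 2, 9, 11, 8, 6, 1, 5]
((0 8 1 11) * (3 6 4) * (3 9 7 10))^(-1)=[11, 8, 2, 10, 6, 5, 3, 9, 0, 4, 7, 1]=(0 11 1 8)(3 10 7 9 4 6)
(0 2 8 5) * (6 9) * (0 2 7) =[7, 1, 8, 3, 4, 2, 9, 0, 5, 6] =(0 7)(2 8 5)(6 9)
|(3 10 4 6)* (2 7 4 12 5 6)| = 15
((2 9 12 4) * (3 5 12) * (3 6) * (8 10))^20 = [0, 1, 4, 6, 12, 3, 9, 7, 8, 2, 10, 11, 5] = (2 4 12 5 3 6 9)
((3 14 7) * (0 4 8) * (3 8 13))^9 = (0 13 14 8 4 3 7) = [13, 1, 2, 7, 3, 5, 6, 0, 4, 9, 10, 11, 12, 14, 8]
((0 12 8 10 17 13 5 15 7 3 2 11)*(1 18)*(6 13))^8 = (18)(0 15 10 2 13 12 7 17 11 5 8 3 6) = [15, 1, 13, 6, 4, 8, 0, 17, 3, 9, 2, 5, 7, 12, 14, 10, 16, 11, 18]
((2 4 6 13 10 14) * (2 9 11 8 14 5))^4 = (14)(2 10 6)(4 5 13) = [0, 1, 10, 3, 5, 13, 2, 7, 8, 9, 6, 11, 12, 4, 14]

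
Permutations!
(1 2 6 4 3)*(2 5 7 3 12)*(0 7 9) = (0 7 3 1 5 9)(2 6 4 12) = [7, 5, 6, 1, 12, 9, 4, 3, 8, 0, 10, 11, 2]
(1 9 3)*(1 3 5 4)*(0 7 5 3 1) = (0 7 5 4)(1 9 3) = [7, 9, 2, 1, 0, 4, 6, 5, 8, 3]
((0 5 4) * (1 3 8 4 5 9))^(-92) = [8, 0, 2, 9, 3, 5, 6, 7, 1, 4] = (0 8 1)(3 9 4)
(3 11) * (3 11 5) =(11)(3 5) =[0, 1, 2, 5, 4, 3, 6, 7, 8, 9, 10, 11]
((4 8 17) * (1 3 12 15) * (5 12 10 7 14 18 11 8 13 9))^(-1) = (1 15 12 5 9 13 4 17 8 11 18 14 7 10 3) = [0, 15, 2, 1, 17, 9, 6, 10, 11, 13, 3, 18, 5, 4, 7, 12, 16, 8, 14]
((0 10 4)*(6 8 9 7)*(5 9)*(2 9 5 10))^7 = [4, 1, 0, 3, 10, 5, 7, 9, 6, 2, 8] = (0 4 10 8 6 7 9 2)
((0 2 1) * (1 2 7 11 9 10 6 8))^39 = [1, 8, 2, 3, 4, 5, 10, 0, 6, 11, 9, 7] = (0 1 8 6 10 9 11 7)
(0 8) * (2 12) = (0 8)(2 12) = [8, 1, 12, 3, 4, 5, 6, 7, 0, 9, 10, 11, 2]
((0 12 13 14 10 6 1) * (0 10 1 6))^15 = [14, 12, 2, 3, 4, 5, 6, 7, 8, 9, 13, 11, 1, 10, 0] = (0 14)(1 12)(10 13)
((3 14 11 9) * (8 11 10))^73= (3 14 10 8 11 9)= [0, 1, 2, 14, 4, 5, 6, 7, 11, 3, 8, 9, 12, 13, 10]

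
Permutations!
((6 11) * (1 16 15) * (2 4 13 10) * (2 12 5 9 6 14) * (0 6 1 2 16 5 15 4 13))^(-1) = (0 4 16 14 11 6)(1 9 5)(2 15 12 10 13) = [4, 9, 15, 3, 16, 1, 0, 7, 8, 5, 13, 6, 10, 2, 11, 12, 14]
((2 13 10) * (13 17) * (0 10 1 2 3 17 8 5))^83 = (0 3 13 2 5 10 17 1 8) = [3, 8, 5, 13, 4, 10, 6, 7, 0, 9, 17, 11, 12, 2, 14, 15, 16, 1]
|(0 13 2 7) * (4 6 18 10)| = 4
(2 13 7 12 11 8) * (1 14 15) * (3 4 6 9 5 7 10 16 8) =[0, 14, 13, 4, 6, 7, 9, 12, 2, 5, 16, 3, 11, 10, 15, 1, 8] =(1 14 15)(2 13 10 16 8)(3 4 6 9 5 7 12 11)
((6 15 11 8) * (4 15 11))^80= (15)(6 8 11)= [0, 1, 2, 3, 4, 5, 8, 7, 11, 9, 10, 6, 12, 13, 14, 15]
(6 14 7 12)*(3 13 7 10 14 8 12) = (3 13 7)(6 8 12)(10 14) = [0, 1, 2, 13, 4, 5, 8, 3, 12, 9, 14, 11, 6, 7, 10]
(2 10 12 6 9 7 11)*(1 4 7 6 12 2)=(12)(1 4 7 11)(2 10)(6 9)=[0, 4, 10, 3, 7, 5, 9, 11, 8, 6, 2, 1, 12]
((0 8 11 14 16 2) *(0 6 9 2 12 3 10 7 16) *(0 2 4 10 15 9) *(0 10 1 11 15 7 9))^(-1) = (0 15 8)(1 4 9 10 6 2 14 11)(3 12 16 7) = [15, 4, 14, 12, 9, 5, 2, 3, 0, 10, 6, 1, 16, 13, 11, 8, 7]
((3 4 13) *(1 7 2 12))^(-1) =(1 12 2 7)(3 13 4) =[0, 12, 7, 13, 3, 5, 6, 1, 8, 9, 10, 11, 2, 4]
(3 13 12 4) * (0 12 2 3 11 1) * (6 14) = [12, 0, 3, 13, 11, 5, 14, 7, 8, 9, 10, 1, 4, 2, 6] = (0 12 4 11 1)(2 3 13)(6 14)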